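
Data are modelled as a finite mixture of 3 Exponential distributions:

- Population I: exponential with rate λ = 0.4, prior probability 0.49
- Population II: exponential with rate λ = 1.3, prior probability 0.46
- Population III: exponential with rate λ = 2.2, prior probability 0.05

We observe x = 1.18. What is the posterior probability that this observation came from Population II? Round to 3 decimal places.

Apply Bayes' rule: the posterior for each component is proportional to its prior times its likelihood at x.
Exponential densities:
  p_I = 0.4·e^(−0.4·1.18) = 0.4·e^(−0.4720) = 0.249501
  p_II = 1.3·e^(−1.3·1.18) = 1.3·e^(−1.5340) = 0.280373
  p_III = 2.2·e^(−2.2·1.18) = 2.2·e^(−2.5960) = 0.164057
Multiply by the mixture weights:
  π_I·p_I = 0.49 × 0.249501 = 0.122256
  π_II·p_II = 0.46 × 0.280373 = 0.128971
  π_III·p_III = 0.05 × 0.164057 = 0.00820284
Denominator: 0.122256 + 0.128971 + 0.00820284 = 0.25943
P(Population II | the observation) ≈ 0.497

0.497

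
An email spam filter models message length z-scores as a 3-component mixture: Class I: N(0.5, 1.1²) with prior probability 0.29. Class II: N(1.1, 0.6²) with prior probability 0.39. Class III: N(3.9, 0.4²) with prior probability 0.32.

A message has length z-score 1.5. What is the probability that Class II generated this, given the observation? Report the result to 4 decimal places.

The responsibility of component k is P(Z=k) f_k(x) divided by Σ_j P(Z=j) f_j(x).
Evaluate each component's likelihood at the observed value:
  L_I = (1/(1.1·√(2π)))·exp(−(1.5−0.5)²/(2·1.1²)) = 0.362675·exp(-0.41322) = 0.239915
  L_II = (1/(0.6·√(2π)))·exp(−(1.5−1.1)²/(2·0.6²)) = 0.664904·exp(-0.22222) = 0.532413
  L_III = (1/(0.4·√(2π)))·exp(−(1.5−3.9)²/(2·0.4²)) = 0.997356·exp(-18.00000) = 1.51897e-08
Prior × likelihood for each component:
  P(Z=I)·L_I = 0.29 × 0.239915 = 0.0695753
  P(Z=II)·L_II = 0.39 × 0.532413 = 0.207641
  P(Z=III)·L_III = 0.32 × 1.51897e-08 = 4.86071e-09
Denominator: 0.0695753 + 0.207641 + 4.86071e-09 = 0.277216
P(Class II | x) ≈ 0.7490

0.7490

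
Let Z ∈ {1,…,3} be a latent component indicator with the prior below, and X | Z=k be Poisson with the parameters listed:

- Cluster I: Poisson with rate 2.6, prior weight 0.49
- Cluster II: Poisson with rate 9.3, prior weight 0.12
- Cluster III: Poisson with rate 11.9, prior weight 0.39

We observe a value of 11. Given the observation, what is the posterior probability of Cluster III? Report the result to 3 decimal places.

Apply Bayes' rule: the posterior for each component is proportional to its prior times its likelihood at x.
Component likelihoods at x = 11:
  f_I = e^(−2.6)·2.6^11/11! = 6.82945e-05
  f_II = e^(−9.3)·9.3^11/11! = 0.10309
  f_III = e^(−11.9)·11.9^11/11! = 0.115281
Unnormalised posteriors:
  P(Z=I)·f_I = 0.49 × 6.82945e-05 = 3.34643e-05
  P(Z=II)·f_II = 0.12 × 0.10309 = 0.0123708
  P(Z=III)·f_III = 0.39 × 0.115281 = 0.0449595
Evidence: 3.34643e-05 + 0.0123708 + 0.0449595 = 0.0573638
So the posterior for Cluster III is 0.0449595 / 0.0573638 ≈ 0.784.

0.784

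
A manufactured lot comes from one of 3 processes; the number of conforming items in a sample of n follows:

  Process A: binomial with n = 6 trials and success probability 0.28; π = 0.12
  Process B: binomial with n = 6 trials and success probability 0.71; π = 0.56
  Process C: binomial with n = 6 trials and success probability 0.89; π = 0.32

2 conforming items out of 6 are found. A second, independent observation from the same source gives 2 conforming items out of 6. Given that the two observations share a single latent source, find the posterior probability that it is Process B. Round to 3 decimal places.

0.118

Posterior ∝ prior × likelihood, so P(k | x) ∝ π_k f_k(x); normalise over all components.
Since both observations come from the same component, the likelihood for component k is f_k(x₁)·f_k(x₂).
  p_A = [C(6,2)·0.28^2·0.72^4 = 15·0.0784·0.268739 = 0.316037] × [0.316037] = 0.0998791
  p_B = [C(6,2)·0.71^2·0.29^4 = 15·0.5041·0.00707281 = 0.0534811] × [0.0534811] = 0.00286022
  p_C = [C(6,2)·0.89^2·0.11^4 = 15·0.7921·0.00014641 = 0.00173957] × [0.00173957] = 3.02611e-06
Multiply by the mixture weights:
  π_A·p_A = 0.12 × 0.0998791 = 0.0119855
  π_B·p_B = 0.56 × 0.00286022 = 0.00160172
  π_C·p_C = 0.32 × 3.02611e-06 = 9.68354e-07
Marginal: 0.0119855 + 0.00160172 + 9.68354e-07 = 0.0135882
P(Process B | data) = 0.00160172 / 0.0135882 ≈ 0.118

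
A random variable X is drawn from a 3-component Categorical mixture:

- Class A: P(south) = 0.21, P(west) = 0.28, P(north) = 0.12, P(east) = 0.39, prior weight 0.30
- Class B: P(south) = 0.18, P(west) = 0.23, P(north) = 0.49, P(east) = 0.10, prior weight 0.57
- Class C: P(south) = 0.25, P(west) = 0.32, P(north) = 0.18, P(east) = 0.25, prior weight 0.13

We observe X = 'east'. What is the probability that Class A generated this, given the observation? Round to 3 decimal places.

0.567

Posterior ∝ prior × likelihood, so P(k | x) ∝ P(Z=k) f_k(x); normalise over all components.
Component likelihoods at x = 'east':
  f_A = 0.39
  f_B = 0.1
  f_C = 0.25
Weight by the priors:
  P(Z=A)·f_A = 0.30 × 0.39 = 0.117
  P(Z=B)·f_B = 0.57 × 0.1 = 0.057
  P(Z=C)·f_C = 0.13 × 0.25 = 0.0325
Denominator: 0.117 + 0.057 + 0.0325 = 0.2065
P(Class A | 'east') ≈ 0.567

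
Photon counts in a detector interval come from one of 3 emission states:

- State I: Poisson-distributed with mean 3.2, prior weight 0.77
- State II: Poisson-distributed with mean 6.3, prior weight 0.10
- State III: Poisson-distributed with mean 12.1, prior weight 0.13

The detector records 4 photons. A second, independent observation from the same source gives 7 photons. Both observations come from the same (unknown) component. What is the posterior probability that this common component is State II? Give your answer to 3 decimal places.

0.311

P(component k | x) = P(Z=k)·f_k(x) / marginal(x), where marginal(x) = Σ_j P(Z=j)·f_j(x).
Since both observations come from the same component, the likelihood for component k is f_k(x₁)·f_k(x₂).
  p_I = [e^(−3.2)·3.2^4/4! = 0.178093] × [0.0277893] = 0.00494907
  p_II = [e^(−6.3)·6.3^4/4! = 0.12053] × [0.143515] = 0.0172979
  p_III = [e^(−12.1)·12.1^4/4! = 0.00496555] × [0.0418894] = 0.000208004
Unnormalised posteriors:
  P(Z=I)·p_I = 0.77 × 0.00494907 = 0.00381078
  P(Z=II)·p_II = 0.10 × 0.0172979 = 0.00172979
  P(Z=III)·p_III = 0.13 × 0.000208004 = 2.70405e-05
Evidence: 0.00381078 + 0.00172979 + 2.70405e-05 = 0.00556761
Responsibility of State II: 0.00172979 / 0.00556761 ≈ 0.311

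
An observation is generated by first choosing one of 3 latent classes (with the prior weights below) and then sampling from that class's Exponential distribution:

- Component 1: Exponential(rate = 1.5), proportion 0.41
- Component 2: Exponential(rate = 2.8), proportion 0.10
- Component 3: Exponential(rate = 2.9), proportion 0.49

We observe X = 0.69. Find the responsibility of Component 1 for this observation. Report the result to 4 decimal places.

0.4842

Apply Bayes' rule: the posterior for each component is proportional to its prior times its likelihood at x.
Evaluate each component's likelihood at the observed value:
  p_1 = 1.5·e^(−1.5·0.69) = 1.5·e^(−1.0350) = 0.53284
  p_2 = 2.8·e^(−2.8·0.69) = 2.8·e^(−1.9320) = 0.405603
  p_3 = 2.9·e^(−2.9·0.69) = 2.9·e^(−2.0010) = 0.39208
Multiply by the mixture weights:
  π_1·p_1 = 0.41 × 0.53284 = 0.218464
  π_2·p_2 = 0.10 × 0.405603 = 0.0405603
  π_3·p_3 = 0.49 × 0.39208 = 0.192119
Normaliser: 0.218464 + 0.0405603 + 0.192119 = 0.451144
Responsibility of Component 1: 0.218464 / 0.451144 ≈ 0.4842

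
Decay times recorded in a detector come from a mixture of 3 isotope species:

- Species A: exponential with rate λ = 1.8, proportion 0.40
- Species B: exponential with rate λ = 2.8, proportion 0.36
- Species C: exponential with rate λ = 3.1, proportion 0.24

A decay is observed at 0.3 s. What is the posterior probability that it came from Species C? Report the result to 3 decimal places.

P(component k | x) = π_k·f_k(x) / marginal(x), where marginal(x) = Σ_j π_j·f_j(x).
Component likelihoods at x = 0.3 s:
  f_A = 1.04895
  f_B = 1.20879
  f_C = 1.22312
Prior × likelihood for each component:
  π_A·f_A = 0.40 × 1.04895 = 0.419579
  π_B·f_B = 0.36 × 1.20879 = 0.435164
  π_C·f_C = 0.24 × 1.22312 = 0.293548
Marginal: 0.419579 + 0.435164 + 0.293548 = 1.14829
P(Species C | x) = 0.293548 / 1.14829 ≈ 0.256

0.256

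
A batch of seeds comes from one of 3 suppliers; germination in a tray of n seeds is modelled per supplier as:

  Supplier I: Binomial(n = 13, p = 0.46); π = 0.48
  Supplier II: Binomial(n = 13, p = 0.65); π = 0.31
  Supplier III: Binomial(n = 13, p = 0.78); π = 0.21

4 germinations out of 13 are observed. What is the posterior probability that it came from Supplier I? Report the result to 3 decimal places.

0.950

Apply Bayes' rule: the posterior for each component is proportional to its prior times its likelihood at x.
Component likelihoods at x = 4 germinations out of 13:
  f_I = C(13,4)·0.46^4·0.54^9 = 715·0.0447746·0.00390431 = 0.124992
  f_II = C(13,4)·0.65^4·0.35^9 = 715·0.178506·7.88156e-05 = 0.0100594
  f_III = C(13,4)·0.78^4·0.22^9 = 715·0.370151·1.20727e-06 = 0.000319513
Unnormalised posteriors:
  P(Z=I)·f_I = 0.48 × 0.124992 = 0.059996
  P(Z=II)·f_II = 0.31 × 0.0100594 = 0.00311841
  P(Z=III)·f_III = 0.21 × 0.000319513 = 6.70977e-05
Normaliser: 0.059996 + 0.00311841 + 6.70977e-05 = 0.0631815
P(Supplier I | x) = 0.059996 / 0.0631815 ≈ 0.950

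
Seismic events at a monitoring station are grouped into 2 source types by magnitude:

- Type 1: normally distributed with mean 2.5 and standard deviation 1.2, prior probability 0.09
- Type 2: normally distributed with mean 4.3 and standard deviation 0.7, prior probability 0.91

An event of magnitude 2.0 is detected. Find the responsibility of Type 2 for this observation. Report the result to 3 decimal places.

0.079

Apply Bayes' rule: the posterior for each component is proportional to its prior times its likelihood at x.
Normal densities:
  p_1 = 0.30481
  p_2 = 0.00257934
Multiply by the mixture weights:
  w_1·p_1 = 0.09 × 0.30481 = 0.0274329
  w_2·p_2 = 0.91 × 0.00257934 = 0.0023472
Sum: 0.0274329 + 0.0023472 = 0.0297801
P(Type 2 | the observation) ≈ 0.079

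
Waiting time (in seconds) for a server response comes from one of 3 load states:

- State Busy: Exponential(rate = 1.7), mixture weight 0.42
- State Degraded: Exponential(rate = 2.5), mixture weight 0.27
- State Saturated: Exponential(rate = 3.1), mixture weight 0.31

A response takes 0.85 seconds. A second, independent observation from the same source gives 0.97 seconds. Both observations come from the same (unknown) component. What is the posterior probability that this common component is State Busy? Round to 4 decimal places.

Posterior ∝ prior × likelihood, so P(k | x) ∝ π_k f_k(x); normalise over all components.
Since both observations come from the same component, the likelihood for component k is f_k(x₁)·f_k(x₂).
  p_Busy = [1.7·e^(−1.7·0.85) = 1.7·e^(−1.4450) = 0.400768] × [0.326811] = 0.130976
  p_Degraded = [2.5·e^(−2.5·0.85) = 2.5·e^(−2.1250) = 0.298582] × [0.221195] = 0.066045
  p_Saturated = [3.1·e^(−3.1·0.85) = 3.1·e^(−2.6350) = 0.222329] × [0.153263] = 0.0340748
Multiply by the mixture weights:
  π_Busy·p_Busy = 0.42 × 0.130976 = 0.0550098
  π_Degraded·p_Degraded = 0.27 × 0.066045 = 0.0178322
  π_Saturated·p_Saturated = 0.31 × 0.0340748 = 0.0105632
Sum: 0.0550098 + 0.0178322 + 0.0105632 = 0.0834052
P(State Busy | data) ≈ 0.6595

0.6595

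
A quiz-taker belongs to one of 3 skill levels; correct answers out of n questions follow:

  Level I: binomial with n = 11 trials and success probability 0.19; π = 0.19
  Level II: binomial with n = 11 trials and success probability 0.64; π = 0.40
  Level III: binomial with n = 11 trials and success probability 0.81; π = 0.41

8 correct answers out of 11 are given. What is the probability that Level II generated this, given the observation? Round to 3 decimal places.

0.502

Posterior ∝ prior × likelihood, so P(k | x) ∝ w_k f_k(x); normalise over all components.
Binomial probabilities:
  f_I = 0.000148925
  f_II = 0.216686
  f_III = 0.209713
Multiply by the mixture weights:
  w_I·f_I = 0.19 × 0.000148925 = 2.82958e-05
  w_II·f_II = 0.40 × 0.216686 = 0.0866745
  w_III·f_III = 0.41 × 0.209713 = 0.0859822
Normaliser: 2.82958e-05 + 0.0866745 + 0.0859822 = 0.172685
P(Level II | the observation) ≈ 0.502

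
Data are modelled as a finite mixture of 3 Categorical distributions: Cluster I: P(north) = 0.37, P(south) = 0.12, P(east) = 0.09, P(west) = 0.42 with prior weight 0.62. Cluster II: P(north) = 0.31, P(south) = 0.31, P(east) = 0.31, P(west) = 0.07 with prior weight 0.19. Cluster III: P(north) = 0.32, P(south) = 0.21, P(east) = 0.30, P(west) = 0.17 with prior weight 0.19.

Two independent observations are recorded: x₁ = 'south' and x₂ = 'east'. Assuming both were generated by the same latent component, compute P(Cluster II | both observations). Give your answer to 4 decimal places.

0.4945

Apply Bayes' rule: the posterior for each component is proportional to its prior times its likelihood at x.
Since both observations come from the same component, the likelihood for component k is f_k(x₁)·f_k(x₂).
  p_I = [0.12] × [0.09] = 0.0108
  p_II = [0.31] × [0.31] = 0.0961
  p_III = [0.21] × [0.3] = 0.063
Weight by the priors:
  π_I·p_I = 0.62 × 0.0108 = 0.006696
  π_II·p_II = 0.19 × 0.0961 = 0.018259
  π_III·p_III = 0.19 × 0.063 = 0.01197
Normaliser: 0.006696 + 0.018259 + 0.01197 = 0.036925
Responsibility of Cluster II: 0.018259 / 0.036925 ≈ 0.4945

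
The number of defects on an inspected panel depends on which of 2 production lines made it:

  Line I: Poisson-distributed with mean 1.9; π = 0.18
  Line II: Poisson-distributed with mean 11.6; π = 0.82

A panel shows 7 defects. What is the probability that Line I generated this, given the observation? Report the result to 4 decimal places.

0.0112

Apply Bayes' rule: the posterior for each component is proportional to its prior times its likelihood at x.
Evaluate each component's likelihood at the observed value:
  f_I = e^(−1.9)·1.9^7/7! = 0.00265268
  f_II = e^(−11.6)·11.6^7/7! = 0.0513996
Unnormalised posteriors:
  π_I·f_I = 0.18 × 0.00265268 = 0.000477483
  π_II·f_II = 0.82 × 0.0513996 = 0.0421476
Evidence: 0.000477483 + 0.0421476 = 0.0426251
Responsibility of Line I: 0.000477483 / 0.0426251 ≈ 0.0112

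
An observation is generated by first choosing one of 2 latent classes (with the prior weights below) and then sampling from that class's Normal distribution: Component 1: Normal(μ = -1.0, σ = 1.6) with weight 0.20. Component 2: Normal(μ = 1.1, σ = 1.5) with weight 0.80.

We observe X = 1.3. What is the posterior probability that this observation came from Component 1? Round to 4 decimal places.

Posterior ∝ prior × likelihood, so P(k | x) ∝ w_k f_k(x); normalise over all components.
Normal densities:
  L_1 = (1/(1.6·√(2π)))·exp(−(1.3−-1.0)²/(2·1.6²)) = 0.249339·exp(-1.03320) = 0.0887311
  L_2 = (1/(1.5·√(2π)))·exp(−(1.3−1.1)²/(2·1.5²)) = 0.265962·exp(-0.00889) = 0.263608
Unnormalised posteriors:
  w_1·L_1 = 0.20 × 0.0887311 = 0.0177462
  w_2·L_2 = 0.80 × 0.263608 = 0.210886
Evidence: 0.0177462 + 0.210886 = 0.228633
Responsibility of Component 1: 0.0177462 / 0.228633 ≈ 0.0776

0.0776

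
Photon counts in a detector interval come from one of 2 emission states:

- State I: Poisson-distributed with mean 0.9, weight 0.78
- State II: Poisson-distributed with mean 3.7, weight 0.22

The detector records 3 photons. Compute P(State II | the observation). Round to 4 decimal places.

Posterior ∝ prior × likelihood, so P(k | x) ∝ π_k f_k(x); normalise over all components.
Component likelihoods at x = 3 photons:
  p_I = 0.0493982
  p_II = 0.20872
Multiply by the mixture weights:
  π_I·p_I = 0.78 × 0.0493982 = 0.0385306
  π_II·p_II = 0.22 × 0.20872 = 0.0459184
Sum: 0.0385306 + 0.0459184 = 0.084449
P(State II | x) = 0.0459184 / 0.084449 ≈ 0.5437

0.5437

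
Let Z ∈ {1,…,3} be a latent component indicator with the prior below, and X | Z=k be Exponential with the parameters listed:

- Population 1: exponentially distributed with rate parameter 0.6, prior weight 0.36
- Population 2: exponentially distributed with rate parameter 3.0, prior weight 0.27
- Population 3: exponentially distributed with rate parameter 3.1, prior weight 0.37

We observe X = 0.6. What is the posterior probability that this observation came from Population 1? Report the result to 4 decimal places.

The responsibility of component k is w_k f_k(x) divided by Σ_j w_j f_j(x).
Component likelihoods at x = 0.6:
  f_1 = 0.6·e^(−0.6·0.6) = 0.6·e^(−0.3600) = 0.418606
  f_2 = 3.0·e^(−3.0·0.6) = 3.0·e^(−1.8000) = 0.495897
  f_3 = 3.1·e^(−3.1·0.6) = 3.1·e^(−1.8600) = 0.482585
Multiply by the mixture weights:
  w_1·f_1 = 0.36 × 0.418606 = 0.150698
  w_2·f_2 = 0.27 × 0.495897 = 0.133892
  w_3·f_3 = 0.37 × 0.482585 = 0.178557
Evidence: 0.150698 + 0.133892 + 0.178557 = 0.463147
Responsibility of Population 1: 0.150698 / 0.463147 ≈ 0.3254

0.3254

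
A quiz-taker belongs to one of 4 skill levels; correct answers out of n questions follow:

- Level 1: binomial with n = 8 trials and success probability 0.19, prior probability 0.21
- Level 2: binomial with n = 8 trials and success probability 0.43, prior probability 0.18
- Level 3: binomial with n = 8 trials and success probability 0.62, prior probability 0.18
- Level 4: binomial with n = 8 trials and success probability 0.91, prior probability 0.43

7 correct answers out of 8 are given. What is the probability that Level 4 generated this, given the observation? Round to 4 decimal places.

P(component k | x) = w_k·f_k(x) / marginal(x), where marginal(x) = Σ_j w_j·f_j(x).
Evaluate each component's likelihood at the observed value:
  p_1 = C(8,7)·0.19^7·0.81^1 = 8·8.93872e-06·0.81 = 5.79229e-05
  p_2 = C(8,7)·0.43^7·0.57^1 = 8·0.00271819·0.57 = 0.0123949
  p_3 = C(8,7)·0.62^7·0.38^1 = 8·0.0352161·0.38 = 0.107057
  p_4 = C(8,7)·0.91^7·0.09^1 = 8·0.516761·0.09 = 0.372068
Multiply by the mixture weights:
  w_1·p_1 = 0.21 × 5.79229e-05 = 1.21638e-05
  w_2·p_2 = 0.18 × 0.0123949 = 0.00223109
  w_3·p_3 = 0.18 × 0.107057 = 0.0192703
  w_4·p_4 = 0.43 × 0.372068 = 0.159989
Sum: 1.21638e-05 + 0.00223109 + 0.0192703 + 0.159989 = 0.181503
So the posterior for Level 4 is 0.159989 / 0.181503 ≈ 0.8815.

0.8815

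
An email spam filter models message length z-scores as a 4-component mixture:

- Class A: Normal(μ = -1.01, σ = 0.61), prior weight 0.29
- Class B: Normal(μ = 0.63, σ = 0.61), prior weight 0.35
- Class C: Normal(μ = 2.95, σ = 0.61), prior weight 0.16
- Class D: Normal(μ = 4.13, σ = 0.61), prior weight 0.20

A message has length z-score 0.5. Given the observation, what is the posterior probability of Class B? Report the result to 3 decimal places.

0.962

Apply Bayes' rule: the posterior for each component is proportional to its prior times its likelihood at x.
Evaluate each component's likelihood at the observed value:
  L_A = 0.0305476
  L_B = 0.639319
  L_C = 0.000205441
  L_D = 1.33631e-08
Multiply by the mixture weights:
  P(Z=A)·L_A = 0.29 × 0.0305476 = 0.0088588
  P(Z=B)·L_B = 0.35 × 0.639319 = 0.223762
  P(Z=C)·L_C = 0.16 × 0.000205441 = 3.28706e-05
  P(Z=D)·L_D = 0.20 × 1.33631e-08 = 2.67262e-09
Sum: 0.0088588 + 0.223762 + 3.28706e-05 + 2.67262e-09 = 0.232653
P(Class B | x) ≈ 0.962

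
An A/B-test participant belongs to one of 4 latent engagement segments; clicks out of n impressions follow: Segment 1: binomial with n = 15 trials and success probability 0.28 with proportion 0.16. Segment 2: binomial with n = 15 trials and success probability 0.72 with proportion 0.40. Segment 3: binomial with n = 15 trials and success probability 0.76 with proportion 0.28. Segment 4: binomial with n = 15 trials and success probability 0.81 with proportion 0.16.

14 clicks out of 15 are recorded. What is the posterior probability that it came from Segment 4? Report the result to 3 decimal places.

The responsibility of component k is P(Z=k) f_k(x) divided by Σ_j P(Z=j) f_j(x).
Evaluate each component's likelihood at the observed value:
  p_1 = 1.96624e-07
  p_2 = 0.0422575
  p_3 = 0.0772134
  p_4 = 0.149154
Prior × likelihood for each component:
  P(Z=1)·p_1 = 0.16 × 1.96624e-07 = 3.14598e-08
  P(Z=2)·p_2 = 0.40 × 0.0422575 = 0.016903
  P(Z=3)·p_3 = 0.28 × 0.0772134 = 0.0216198
  P(Z=4)·p_4 = 0.16 × 0.149154 = 0.0238647
Marginal: 3.14598e-08 + 0.016903 + 0.0216198 + 0.0238647 = 0.0623875
Responsibility of Segment 4: 0.0238647 / 0.0623875 ≈ 0.383

0.383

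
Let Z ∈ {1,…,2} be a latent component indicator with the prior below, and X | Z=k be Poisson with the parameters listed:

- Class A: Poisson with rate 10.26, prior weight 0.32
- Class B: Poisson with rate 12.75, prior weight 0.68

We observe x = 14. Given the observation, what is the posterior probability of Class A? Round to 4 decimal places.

Apply Bayes' rule: the posterior for each component is proportional to its prior times its likelihood at x.
Evaluate each component's likelihood at the observed value:
  f_A = e^(−10.26)·10.26^14/14! = 0.0575166
  f_B = e^(−12.75)·12.75^14/14! = 0.0998802
Weight by the priors:
  π_A·f_A = 0.32 × 0.0575166 = 0.0184053
  π_B·f_B = 0.68 × 0.0998802 = 0.0679186
Evidence: 0.0184053 + 0.0679186 = 0.0863239
P(Class A | x) ≈ 0.2132

0.2132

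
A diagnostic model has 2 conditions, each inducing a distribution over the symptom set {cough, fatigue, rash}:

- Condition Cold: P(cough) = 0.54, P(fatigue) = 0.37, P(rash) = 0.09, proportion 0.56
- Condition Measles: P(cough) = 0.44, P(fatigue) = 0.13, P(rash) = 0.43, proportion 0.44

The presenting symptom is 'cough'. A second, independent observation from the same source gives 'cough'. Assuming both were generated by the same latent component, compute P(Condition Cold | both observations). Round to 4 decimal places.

0.6572

Apply Bayes' rule: the posterior for each component is proportional to its prior times its likelihood at x.
Since both observations come from the same component, the likelihood for component k is f_k(x₁)·f_k(x₂).
  p_Cold = [0.54] × [0.54] = 0.2916
  p_Measles = [0.44] × [0.44] = 0.1936
Prior × likelihood for each component:
  w_Cold·p_Cold = 0.56 × 0.2916 = 0.163296
  w_Measles·p_Measles = 0.44 × 0.1936 = 0.085184
Marginal: 0.163296 + 0.085184 = 0.24848
So the posterior for Condition Cold is 0.163296 / 0.24848 ≈ 0.6572.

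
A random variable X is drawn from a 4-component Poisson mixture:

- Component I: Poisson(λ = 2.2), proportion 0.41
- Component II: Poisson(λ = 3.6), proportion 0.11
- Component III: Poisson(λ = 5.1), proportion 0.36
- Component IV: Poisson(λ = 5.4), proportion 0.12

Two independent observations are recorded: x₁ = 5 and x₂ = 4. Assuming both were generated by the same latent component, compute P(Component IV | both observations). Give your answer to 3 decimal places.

Posterior ∝ prior × likelihood, so P(k | x) ∝ π_k f_k(x); normalise over all components.
Since both observations come from the same component, the likelihood for component k is f_k(x₁)·f_k(x₂).
  p_I = [e^(−2.2)·2.2^5/5! = 0.0475866] × [0.108151] = 0.00514655
  p_II = [e^(−3.6)·3.6^5/5! = 0.13768] × [0.191222] = 0.0263275
  p_III = [e^(−5.1)·5.1^5/5! = 0.175294] × [0.171857] = 0.0301256
  p_IV = [e^(−5.4)·5.4^5/5! = 0.172821] × [0.16002] = 0.0276548
Weight by the priors:
  π_I·p_I = 0.41 × 0.00514655 = 0.00211008
  π_II·p_II = 0.11 × 0.0263275 = 0.00289603
  π_III·p_III = 0.36 × 0.0301256 = 0.0108452
  π_IV·p_IV = 0.12 × 0.0276548 = 0.00331858
Normaliser: 0.00211008 + 0.00289603 + 0.0108452 + 0.00331858 = 0.0191699
P(Component IV | x₁,x₂) = 0.00331858 / 0.0191699 ≈ 0.173

0.173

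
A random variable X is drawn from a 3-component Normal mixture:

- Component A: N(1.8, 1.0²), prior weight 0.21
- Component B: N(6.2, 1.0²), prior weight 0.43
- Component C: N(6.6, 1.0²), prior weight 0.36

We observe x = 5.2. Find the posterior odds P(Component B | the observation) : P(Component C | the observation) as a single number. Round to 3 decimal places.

1.930

Posterior odds = (π_i f_i(x)) / (π_j f_j(x)); the normalising sum cancels.
Normal densities:
  L_A = (1/(1.0·√(2π)))·exp(−(5.2−1.8)²/(2·1.0²)) = 0.398942·exp(-5.78000) = 0.00123222
  L_B = (1/(1.0·√(2π)))·exp(−(5.2−6.2)²/(2·1.0²)) = 0.398942·exp(-0.50000) = 0.241971
  L_C = (1/(1.0·√(2π)))·exp(−(5.2−6.6)²/(2·1.0²)) = 0.398942·exp(-0.98000) = 0.149727
0.104047 / 0.0539019 ≈ 1.930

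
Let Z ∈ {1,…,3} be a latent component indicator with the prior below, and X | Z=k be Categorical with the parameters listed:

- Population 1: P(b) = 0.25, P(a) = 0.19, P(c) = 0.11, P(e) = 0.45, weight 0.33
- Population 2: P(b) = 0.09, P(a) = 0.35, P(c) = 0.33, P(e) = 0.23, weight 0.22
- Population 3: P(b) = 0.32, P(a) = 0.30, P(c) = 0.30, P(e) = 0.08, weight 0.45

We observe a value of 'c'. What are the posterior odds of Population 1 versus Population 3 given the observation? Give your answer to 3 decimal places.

The posterior odds equal the prior odds times the likelihood ratio: (w_i/w_j)·(f_i(x)/f_j(x)).
Categorical probabilities:
  p_1 = P(c | comp) = 0.11
  p_2 = P(c | comp) = 0.33
  p_3 = P(c | comp) = 0.30
Odds = (0.33/0.45) × (0.11/0.3) = 0.733333 × 0.366667 ≈ 0.269

0.269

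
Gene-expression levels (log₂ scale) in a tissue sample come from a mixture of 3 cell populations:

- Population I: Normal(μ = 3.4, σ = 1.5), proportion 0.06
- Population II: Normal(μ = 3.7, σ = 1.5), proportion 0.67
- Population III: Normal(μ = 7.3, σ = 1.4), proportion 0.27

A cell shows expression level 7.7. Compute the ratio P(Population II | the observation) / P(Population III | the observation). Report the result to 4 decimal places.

Posterior odds = (π_i f_i(x)) / (π_j f_j(x)); the normalising sum cancels.
Normal densities:
  L_I = (1/(1.5·√(2π)))·exp(−(7.7−3.4)²/(2·1.5²)) = 0.265962·exp(-4.10889) = 0.00436869
  L_II = (1/(1.5·√(2π)))·exp(−(7.7−3.7)²/(2·1.5²)) = 0.265962·exp(-3.55556) = 0.00759732
  L_III = (1/(1.4·√(2π)))·exp(−(7.7−7.3)²/(2·1.4²)) = 0.284959·exp(-0.04082) = 0.273562
0.00509021 / 0.0738617 ≈ 0.0689

0.0689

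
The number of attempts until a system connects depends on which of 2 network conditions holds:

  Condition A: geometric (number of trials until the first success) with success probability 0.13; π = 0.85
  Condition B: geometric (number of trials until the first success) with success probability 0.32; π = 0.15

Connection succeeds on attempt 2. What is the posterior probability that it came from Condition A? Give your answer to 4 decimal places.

0.7465

Apply Bayes' rule: the posterior for each component is proportional to its prior times its likelihood at x.
Geometric probabilities:
  f_A = 0.1131
  f_B = 0.2176
Weight by the priors:
  P(Z=A)·f_A = 0.85 × 0.1131 = 0.096135
  P(Z=B)·f_B = 0.15 × 0.2176 = 0.03264
Denominator: 0.096135 + 0.03264 = 0.128775
Responsibility of Condition A: 0.096135 / 0.128775 ≈ 0.7465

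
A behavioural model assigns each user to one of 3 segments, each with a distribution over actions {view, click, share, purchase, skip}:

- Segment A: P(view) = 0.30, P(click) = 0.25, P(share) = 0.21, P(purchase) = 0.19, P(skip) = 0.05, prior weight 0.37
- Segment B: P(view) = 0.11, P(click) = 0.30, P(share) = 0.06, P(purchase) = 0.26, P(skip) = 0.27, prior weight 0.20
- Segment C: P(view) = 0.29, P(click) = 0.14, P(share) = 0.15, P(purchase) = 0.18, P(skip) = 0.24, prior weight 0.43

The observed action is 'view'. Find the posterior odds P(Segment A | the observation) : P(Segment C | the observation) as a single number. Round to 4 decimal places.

Posterior odds = (P(Z=i) f_i(x)) / (P(Z=j) f_j(x)); the normalising sum cancels.
Component likelihoods at x = 'view':
  f_A = P(view | comp) = 0.30
  f_B = P(view | comp) = 0.11
  f_C = P(view | comp) = 0.29
Posterior odds = (P(Z=A)·f_A) / (P(Z=C)·f_C) = (0.37·0.3) / (0.43·0.29) = 0.111 / 0.1247 ≈ 0.8901

0.8901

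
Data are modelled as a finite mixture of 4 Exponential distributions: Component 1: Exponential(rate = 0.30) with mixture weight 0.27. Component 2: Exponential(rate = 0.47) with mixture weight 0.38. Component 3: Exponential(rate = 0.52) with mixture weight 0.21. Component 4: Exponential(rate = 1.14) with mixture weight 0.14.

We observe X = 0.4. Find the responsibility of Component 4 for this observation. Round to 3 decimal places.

0.247

By Bayes' theorem, P(k | x) = π_k f_k(x) / Σ_j π_j f_j(x).
Exponential densities:
  f_1 = 0.30·e^(−0.30·0.4) = 0.30·e^(−0.1200) = 0.266076
  f_2 = 0.47·e^(−0.47·0.4) = 0.47·e^(−0.1880) = 0.389449
  f_3 = 0.52·e^(−0.52·0.4) = 0.52·e^(−0.2080) = 0.422348
  f_4 = 1.14·e^(−1.14·0.4) = 1.14·e^(−0.4560) = 0.722548
Unnormalised posteriors:
  π_1·f_1 = 0.27 × 0.266076 = 0.0718406
  π_2·f_2 = 0.38 × 0.389449 = 0.147991
  π_3·f_3 = 0.21 × 0.422348 = 0.088693
  π_4·f_4 = 0.14 × 0.722548 = 0.101157
Sum: 0.0718406 + 0.147991 + 0.088693 + 0.101157 = 0.409681
So the posterior for Component 4 is 0.101157 / 0.409681 ≈ 0.247.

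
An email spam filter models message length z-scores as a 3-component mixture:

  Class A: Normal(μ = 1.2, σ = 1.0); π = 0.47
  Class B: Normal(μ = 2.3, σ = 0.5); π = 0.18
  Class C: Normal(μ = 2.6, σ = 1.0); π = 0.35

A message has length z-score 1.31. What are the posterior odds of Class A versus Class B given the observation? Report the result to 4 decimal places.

The posterior odds equal the prior odds times the likelihood ratio: (P(Z=i)/P(Z=j))·(f_i(x)/f_j(x)).
Component likelihoods at x = 1.31:
  p_A = 0.396536
  p_B = 0.112366
  p_C = 0.173602
Posterior odds = (P(Z=A)·p_A) / (P(Z=B)·p_B) = (0.47·0.396536) / (0.18·0.112366) = 0.186372 / 0.0202259 ≈ 9.2145

9.2145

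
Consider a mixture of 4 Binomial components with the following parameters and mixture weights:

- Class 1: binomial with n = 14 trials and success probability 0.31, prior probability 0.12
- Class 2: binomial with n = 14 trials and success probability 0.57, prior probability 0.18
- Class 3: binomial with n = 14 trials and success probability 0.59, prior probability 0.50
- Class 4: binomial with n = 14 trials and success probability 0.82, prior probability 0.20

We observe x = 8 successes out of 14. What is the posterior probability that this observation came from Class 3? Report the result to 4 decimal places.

0.6968

Apply Bayes' rule: the posterior for each component is proportional to its prior times its likelihood at x.
Component likelihoods at x = 8 successes out of 14:
  p_1 = 0.0276403
  p_2 = 0.211527
  p_3 = 0.209447
  p_4 = 0.0208786
Weight by the priors:
  P(Z=1)·p_1 = 0.12 × 0.0276403 = 0.00331684
  P(Z=2)·p_2 = 0.18 × 0.211527 = 0.0380748
  P(Z=3)·p_3 = 0.50 × 0.209447 = 0.104724
  P(Z=4)·p_4 = 0.20 × 0.0208786 = 0.00417572
Evidence: 0.00331684 + 0.0380748 + 0.104724 + 0.00417572 = 0.150291
P(Class 3 | 8 successes out of 14) ≈ 0.6968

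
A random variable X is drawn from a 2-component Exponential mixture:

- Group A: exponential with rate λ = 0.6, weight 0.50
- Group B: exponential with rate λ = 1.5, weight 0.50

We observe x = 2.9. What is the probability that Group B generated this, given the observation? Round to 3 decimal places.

0.155

Apply Bayes' rule: the posterior for each component is proportional to its prior times its likelihood at x.
Component likelihoods at x = 2.9:
  L_A = 0.105312
  L_B = 0.0193602
Unnormalised posteriors:
  w_A·L_A = 0.50 × 0.105312 = 0.0526561
  w_B·L_B = 0.50 × 0.0193602 = 0.00968011
Denominator: 0.0526561 + 0.00968011 = 0.0623362
So the posterior for Group B is 0.00968011 / 0.0623362 ≈ 0.155.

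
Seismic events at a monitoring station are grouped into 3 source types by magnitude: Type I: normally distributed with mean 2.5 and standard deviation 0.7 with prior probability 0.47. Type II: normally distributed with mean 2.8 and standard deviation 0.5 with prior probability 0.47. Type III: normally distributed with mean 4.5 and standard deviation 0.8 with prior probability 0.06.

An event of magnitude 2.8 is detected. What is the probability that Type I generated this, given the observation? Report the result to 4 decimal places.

Posterior ∝ prior × likelihood, so P(k | x) ∝ P(Z=k) f_k(x); normalise over all components.
Evaluate each component's likelihood at the observed value:
  p_I = 0.51991
  p_II = 0.797885
  p_III = 0.0521512
Multiply by the mixture weights:
  P(Z=I)·p_I = 0.47 × 0.51991 = 0.244358
  P(Z=II)·p_II = 0.47 × 0.797885 = 0.375006
  P(Z=III)·p_III = 0.06 × 0.0521512 = 0.00312907
Evidence: 0.244358 + 0.375006 + 0.00312907 = 0.622492
So the posterior for Type I is 0.244358 / 0.622492 ≈ 0.3925.

0.3925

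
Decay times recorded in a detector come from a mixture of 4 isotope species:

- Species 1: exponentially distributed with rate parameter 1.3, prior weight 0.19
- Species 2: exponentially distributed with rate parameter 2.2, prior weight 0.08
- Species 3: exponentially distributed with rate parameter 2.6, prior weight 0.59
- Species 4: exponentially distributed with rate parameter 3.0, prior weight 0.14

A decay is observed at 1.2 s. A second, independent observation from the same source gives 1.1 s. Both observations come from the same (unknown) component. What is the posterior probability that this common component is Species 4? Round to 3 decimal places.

0.042

The responsibility of component k is π_k f_k(x) divided by Σ_j π_j f_j(x).
Since both observations come from the same component, the likelihood for component k is f_k(x₁)·f_k(x₂).
  f_1 = [1.3·e^(−1.3·1.2) = 1.3·e^(−1.5600) = 0.273177] × [0.311102] = 0.0849858
  f_2 = [2.2·e^(−2.2·1.2) = 2.2·e^(−2.6400) = 0.156995] × [0.195628] = 0.0307125
  f_3 = [2.6·e^(−2.6·1.2) = 2.6·e^(−3.1200) = 0.114809] × [0.148899] = 0.0170949
  f_4 = [3.0·e^(−3.0·1.2) = 3.0·e^(−3.6000) = 0.0819712] × [0.11065] = 0.00907007
Unnormalised posteriors:
  π_1·f_1 = 0.19 × 0.0849858 = 0.0161473
  π_2·f_2 = 0.08 × 0.0307125 = 0.002457
  π_3·f_3 = 0.59 × 0.0170949 = 0.010086
  π_4·f_4 = 0.14 × 0.00907007 = 0.00126981
Denominator: 0.0161473 + 0.002457 + 0.010086 + 0.00126981 = 0.0299601
Responsibility of Species 4: 0.00126981 / 0.0299601 ≈ 0.042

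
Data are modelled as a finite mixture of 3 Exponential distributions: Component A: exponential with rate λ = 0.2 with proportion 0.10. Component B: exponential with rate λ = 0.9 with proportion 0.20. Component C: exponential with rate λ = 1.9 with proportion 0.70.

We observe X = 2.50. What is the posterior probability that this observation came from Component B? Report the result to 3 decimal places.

By Bayes' theorem, P(k | x) = P(Z=k) f_k(x) / Σ_j P(Z=j) f_j(x).
Evaluate each component's likelihood at the observed value:
  f_A = 0.2·e^(−0.2·2.50) = 0.2·e^(−0.5000) = 0.121306
  f_B = 0.9·e^(−0.9·2.50) = 0.9·e^(−2.2500) = 0.0948593
  f_C = 1.9·e^(−1.9·2.50) = 1.9·e^(−4.7500) = 0.0164382
Multiply by the mixture weights:
  P(Z=A)·f_A = 0.10 × 0.121306 = 0.0121306
  P(Z=B)·f_B = 0.20 × 0.0948593 = 0.0189719
  P(Z=C)·f_C = 0.70 × 0.0164382 = 0.0115068
Sum: 0.0121306 + 0.0189719 + 0.0115068 = 0.0426092
So the posterior for Component B is 0.0189719 / 0.0426092 ≈ 0.445.

0.445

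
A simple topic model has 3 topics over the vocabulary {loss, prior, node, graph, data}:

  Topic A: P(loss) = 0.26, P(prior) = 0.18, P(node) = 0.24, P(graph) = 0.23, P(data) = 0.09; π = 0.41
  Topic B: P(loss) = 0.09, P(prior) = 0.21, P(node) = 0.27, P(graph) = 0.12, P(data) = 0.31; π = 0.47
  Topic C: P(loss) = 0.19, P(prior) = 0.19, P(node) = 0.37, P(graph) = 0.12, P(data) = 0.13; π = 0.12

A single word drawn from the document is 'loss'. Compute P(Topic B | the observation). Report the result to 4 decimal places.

Posterior ∝ prior × likelihood, so P(k | x) ∝ w_k f_k(x); normalise over all components.
Categorical probabilities:
  L_A = P(loss | comp) = 0.26
  L_B = P(loss | comp) = 0.09
  L_C = P(loss | comp) = 0.19
Multiply by the mixture weights:
  w_A·L_A = 0.41 × 0.26 = 0.1066
  w_B·L_B = 0.47 × 0.09 = 0.0423
  w_C·L_C = 0.12 × 0.19 = 0.0228
Evidence: 0.1066 + 0.0423 + 0.0228 = 0.1717
P(Topic B | data) = 0.0423 / 0.1717 ≈ 0.2464

0.2464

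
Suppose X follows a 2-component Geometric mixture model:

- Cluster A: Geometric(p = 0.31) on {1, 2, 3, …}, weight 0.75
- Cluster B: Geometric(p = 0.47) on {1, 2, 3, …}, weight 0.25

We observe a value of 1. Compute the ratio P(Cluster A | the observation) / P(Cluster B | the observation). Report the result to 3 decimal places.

Only the two components matter; the odds are (π_i f_i(x)) / (π_j f_j(x)).
Geometric probabilities:
  p_A = 0.31
  p_B = 0.47
0.2325 / 0.1175 ≈ 1.979

1.979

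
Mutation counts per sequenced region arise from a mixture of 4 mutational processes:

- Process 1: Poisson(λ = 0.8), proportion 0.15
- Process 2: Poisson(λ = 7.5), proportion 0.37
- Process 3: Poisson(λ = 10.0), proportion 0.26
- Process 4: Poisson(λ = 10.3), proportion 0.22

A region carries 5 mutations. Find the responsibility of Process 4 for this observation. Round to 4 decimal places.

By Bayes' theorem, P(k | x) = P(Z=k) f_k(x) / Σ_j P(Z=j) f_j(x).
Evaluate each component's likelihood at the observed value:
  f_1 = 0.00122697
  f_2 = 0.109375
  f_3 = 0.0378333
  f_4 = 0.0324916
Weight by the priors:
  P(Z=1)·f_1 = 0.15 × 0.00122697 = 0.000184045
  P(Z=2)·f_2 = 0.37 × 0.109375 = 0.0404686
  P(Z=3)·f_3 = 0.26 × 0.0378333 = 0.00983665
  P(Z=4)·f_4 = 0.22 × 0.0324916 = 0.00714816
Normaliser: 0.000184045 + 0.0404686 + 0.00983665 + 0.00714816 = 0.0576375
P(Process 4 | x) = 0.00714816 / 0.0576375 ≈ 0.1240

0.1240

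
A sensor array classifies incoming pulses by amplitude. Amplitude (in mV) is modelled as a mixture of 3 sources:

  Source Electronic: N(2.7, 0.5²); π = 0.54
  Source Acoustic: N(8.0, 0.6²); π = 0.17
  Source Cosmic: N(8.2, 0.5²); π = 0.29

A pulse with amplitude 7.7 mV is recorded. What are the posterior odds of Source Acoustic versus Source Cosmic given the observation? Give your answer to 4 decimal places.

Since P(k|x) ∝ P(Z=k) f_k(x), the posterior odds are P(Z=i) f_i(x) / (P(Z=j) f_j(x)).
Normal densities:
  f_Electronic = (1/(0.5·√(2π)))·exp(−(7.7−2.7)²/(2·0.5²)) = 0.797885·exp(-50.00000) = 1.53892e-22
  f_Acoustic = (1/(0.6·√(2π)))·exp(−(7.7−8.0)²/(2·0.6²)) = 0.664904·exp(-0.12500) = 0.586776
  f_Cosmic = (1/(0.5·√(2π)))·exp(−(7.7−8.2)²/(2·0.5²)) = 0.797885·exp(-0.50000) = 0.483941
Odds = (0.17/0.29) × (0.586776/0.483941) = 0.586207 × 1.21249 ≈ 0.7108

0.7108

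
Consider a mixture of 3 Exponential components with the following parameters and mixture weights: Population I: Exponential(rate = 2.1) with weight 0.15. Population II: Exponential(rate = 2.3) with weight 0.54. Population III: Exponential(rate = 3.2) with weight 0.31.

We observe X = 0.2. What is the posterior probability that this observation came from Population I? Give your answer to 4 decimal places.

The responsibility of component k is π_k f_k(x) divided by Σ_j π_j f_j(x).
Component likelihoods at x = 0.2:
  f_I = 2.1·e^(−2.1·0.2) = 2.1·e^(−0.4200) = 1.3798
  f_II = 2.3·e^(−2.3·0.2) = 2.3·e^(−0.4600) = 1.45195
  f_III = 3.2·e^(−3.2·0.2) = 3.2·e^(−0.6400) = 1.68734
Weight by the priors:
  π_I·f_I = 0.15 × 1.3798 = 0.20697
  π_II·f_II = 0.54 × 1.45195 = 0.784054
  π_III·f_III = 0.31 × 1.68734 = 0.523074
Marginal: 0.20697 + 0.784054 + 0.523074 = 1.5141
P(Population I | 0.2) = 0.20697 / 1.5141 ≈ 0.1367

0.1367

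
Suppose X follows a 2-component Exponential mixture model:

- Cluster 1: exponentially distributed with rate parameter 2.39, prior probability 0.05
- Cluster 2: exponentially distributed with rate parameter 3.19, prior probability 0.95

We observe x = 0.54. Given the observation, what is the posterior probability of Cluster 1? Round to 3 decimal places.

0.057

P(component k | x) = w_k·f_k(x) / marginal(x), where marginal(x) = Σ_j w_j·f_j(x).
Evaluate each component's likelihood at the observed value:
  f_1 = 0.657503
  f_2 = 0.569738
Multiply by the mixture weights:
  w_1·f_1 = 0.05 × 0.657503 = 0.0328751
  w_2·f_2 = 0.95 × 0.569738 = 0.541251
Marginal: 0.0328751 + 0.541251 = 0.574126
Responsibility of Cluster 1: 0.0328751 / 0.574126 ≈ 0.057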